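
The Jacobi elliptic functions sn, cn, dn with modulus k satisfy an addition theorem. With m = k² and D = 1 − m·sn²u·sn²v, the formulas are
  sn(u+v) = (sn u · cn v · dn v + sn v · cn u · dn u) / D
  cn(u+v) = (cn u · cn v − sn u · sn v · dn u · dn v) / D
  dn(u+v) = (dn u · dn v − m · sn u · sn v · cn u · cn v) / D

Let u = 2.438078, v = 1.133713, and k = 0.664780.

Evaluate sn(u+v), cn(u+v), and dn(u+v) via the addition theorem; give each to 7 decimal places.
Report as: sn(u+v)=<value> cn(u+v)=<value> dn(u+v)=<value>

sn(u+v)=0.0437412 cn(u+v)=-0.9990429 dn(u+v)=0.9995771

sn u = 0.8850780088194696, cn u = -0.4654427121614034, dn u = 0.8085829798604405
sn v = 0.8679699388624735, cn v = 0.4966167387745544, dn v = 0.8167377482053938
m = k² = 0.4419324484
D = 1 − m·sn²u·sn²v = 0.7391875259156969
sn(u+v) = (sn u·cn v·dn v + sn v·cn u·dn u)/D = 0.03233296312295598/0.7391875259156969 = 0.04374121855330592
cn(u+v) = (cn u·cn v − sn u·sn v·dn u·dn v)/D = -0.7384800457460301/0.7391875259156969 = -0.9990428948746255
dn(u+v) = (dn u·dn v − m·sn u·sn v·cn u·cn v)/D = 0.7388749510074703/0.7391875259156969 = 0.999577137198251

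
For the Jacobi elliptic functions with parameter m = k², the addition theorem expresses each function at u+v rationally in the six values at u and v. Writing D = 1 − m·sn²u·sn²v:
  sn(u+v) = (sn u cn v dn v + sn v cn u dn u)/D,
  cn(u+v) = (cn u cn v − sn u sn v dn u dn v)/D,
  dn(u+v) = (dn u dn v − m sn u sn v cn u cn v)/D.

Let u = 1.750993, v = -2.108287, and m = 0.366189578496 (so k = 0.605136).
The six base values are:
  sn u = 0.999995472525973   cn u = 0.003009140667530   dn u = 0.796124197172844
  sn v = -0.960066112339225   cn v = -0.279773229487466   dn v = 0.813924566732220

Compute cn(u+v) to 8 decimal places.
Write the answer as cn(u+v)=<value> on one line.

m = k² = 0.366189578496
D = 1 − m·sn²u·sn²v = 0.6624762566109515
cn(u+v) = (cn u·cn v − sn u·sn v·dn u·dn v)/D = 0.6212637867833878/0.6624762566109515 = 0.937790268834093

cn(u+v)=0.93779027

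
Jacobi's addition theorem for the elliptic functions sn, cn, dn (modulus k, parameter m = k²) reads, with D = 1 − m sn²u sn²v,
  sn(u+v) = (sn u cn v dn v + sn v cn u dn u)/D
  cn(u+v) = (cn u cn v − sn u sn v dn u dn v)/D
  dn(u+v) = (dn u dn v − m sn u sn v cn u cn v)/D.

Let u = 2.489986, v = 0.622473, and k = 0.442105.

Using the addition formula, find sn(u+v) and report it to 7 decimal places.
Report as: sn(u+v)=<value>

sn(u+v)=0.2005844

sn u = 0.7234619276196588, cn u = -0.6903642801339359, dn u = 0.9474694979782376
sn v = 0.5771396589833511, cn v = 0.8166454640960061, dn v = 0.9668998127026908
m = k² = 0.195456831025
D = 1 − m·sn²u·sn²v = 0.965924357551811
sn(u+v) = (sn u·cn v·dn v + sn v·cn u·dn u)/D = 0.1937493867198746/0.965924357551811 = 0.2005844300385417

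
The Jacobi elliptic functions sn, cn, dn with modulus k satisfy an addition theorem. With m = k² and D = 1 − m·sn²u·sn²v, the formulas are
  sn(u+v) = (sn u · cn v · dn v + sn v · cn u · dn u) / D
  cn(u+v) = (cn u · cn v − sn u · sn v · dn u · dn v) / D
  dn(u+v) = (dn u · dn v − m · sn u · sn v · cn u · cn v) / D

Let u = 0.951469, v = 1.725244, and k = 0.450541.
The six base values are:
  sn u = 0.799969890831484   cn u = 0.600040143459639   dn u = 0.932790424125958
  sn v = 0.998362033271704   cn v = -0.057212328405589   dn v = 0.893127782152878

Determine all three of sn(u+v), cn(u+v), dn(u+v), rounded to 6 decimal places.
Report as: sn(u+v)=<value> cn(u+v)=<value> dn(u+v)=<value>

sn(u+v)=0.594950 cn(u+v)=-0.803762 dn(u+v)=0.963405

m = k² = 0.202987192681
D = 1 − m·sn²u·sn²v = 0.8705231772110554
sn(u+v) = (sn u·cn v·dn v + sn v·cn u·dn u)/D = 0.5179181132997609/0.8705231772110554 = 0.594950400929065
cn(u+v) = (cn u·cn v − sn u·sn v·dn u·dn v)/D = -0.6996938115902174/0.8705231772110554 = -0.8037624154153669
dn(u+v) = (dn u·dn v − m·sn u·sn v·cn u·cn v)/D = 0.8386664924469244/0.8705231772110554 = 0.9634051274014414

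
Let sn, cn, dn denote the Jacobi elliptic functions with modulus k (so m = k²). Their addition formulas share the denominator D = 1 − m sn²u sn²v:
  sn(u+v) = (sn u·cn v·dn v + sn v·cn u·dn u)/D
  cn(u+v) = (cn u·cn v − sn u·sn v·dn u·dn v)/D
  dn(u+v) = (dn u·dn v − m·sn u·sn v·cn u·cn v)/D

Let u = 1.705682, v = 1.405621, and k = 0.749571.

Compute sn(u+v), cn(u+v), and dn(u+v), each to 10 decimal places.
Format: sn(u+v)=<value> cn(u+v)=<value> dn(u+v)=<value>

sn(u+v)=0.6283665122 cn(u+v)=-0.7779174290 dn(u+v)=0.8821303721

sn u = 0.9907647193581432, cn u = 0.1355922965185698, dn u = 0.6696814192495743
sn v = 0.9421046822094541, cn v = 0.3353189045655247, dn v = 0.7080379856827888
m = k² = 0.561856684041
D = 1 − m·sn²u·sn²v = 0.5104861966964888
sn(u+v) = (sn u·cn v·dn v + sn v·cn u·dn u)/D = 0.320772430958521/0.5104861966964888 = 0.6283665122276308
cn(u+v) = (cn u·cn v − sn u·sn v·dn u·dn v)/D = -0.3971161096639208/0.5104861966964888 = -0.7779174289800189
dn(u+v) = (dn u·dn v − m·sn u·sn v·cn u·cn v)/D = 0.4503153786205916/0.5104861966964888 = 0.8821303720545613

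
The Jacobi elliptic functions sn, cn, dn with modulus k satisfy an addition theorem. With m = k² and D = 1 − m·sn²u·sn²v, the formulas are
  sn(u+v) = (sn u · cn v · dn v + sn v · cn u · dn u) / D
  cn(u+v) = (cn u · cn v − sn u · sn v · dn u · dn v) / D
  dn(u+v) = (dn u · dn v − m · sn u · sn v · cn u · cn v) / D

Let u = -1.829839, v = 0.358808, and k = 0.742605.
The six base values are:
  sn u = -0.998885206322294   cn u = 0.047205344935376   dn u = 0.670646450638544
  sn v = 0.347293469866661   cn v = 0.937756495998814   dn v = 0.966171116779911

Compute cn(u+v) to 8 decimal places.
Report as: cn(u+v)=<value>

m = k² = 0.551462186025
D = 1 − m·sn²u·sn²v = 0.9336348416148821
cn(u+v) = (cn u·cn v − sn u·sn v·dn u·dn v)/D = 0.2690482639782968/0.9336348416148821 = 0.2881729044226023

cn(u+v)=0.28817290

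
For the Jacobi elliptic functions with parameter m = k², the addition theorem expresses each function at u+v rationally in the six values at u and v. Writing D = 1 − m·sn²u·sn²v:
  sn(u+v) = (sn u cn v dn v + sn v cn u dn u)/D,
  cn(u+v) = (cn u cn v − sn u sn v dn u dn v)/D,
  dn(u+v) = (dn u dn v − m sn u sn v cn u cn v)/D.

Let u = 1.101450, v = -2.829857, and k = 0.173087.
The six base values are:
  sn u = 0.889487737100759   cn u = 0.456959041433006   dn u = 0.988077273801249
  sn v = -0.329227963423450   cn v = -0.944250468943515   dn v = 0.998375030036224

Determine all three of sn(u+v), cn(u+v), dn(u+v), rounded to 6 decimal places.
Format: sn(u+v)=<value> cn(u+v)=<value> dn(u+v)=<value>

sn(u+v)=-0.989727 cn(u+v)=-0.142969 dn(u+v)=0.985217

m = k² = 0.029959109569
D = 1 − m·sn²u·sn²v = 0.9974307742713807
sn(u+v) = (sn u·cn v·dn v + sn v·cn u·dn u)/D = -0.9871843974835001/0.9974307742713807 = -0.9897272301475102
cn(u+v) = (cn u·cn v − sn u·sn v·dn u·dn v)/D = -0.1426012441346319/0.9974307742713807 = -0.142968562644161
dn(u+v) = (dn u·dn v − m·sn u·sn v·cn u·cn v)/D = 0.9826861185039555/0.9974307742713807 = 0.9852173643046094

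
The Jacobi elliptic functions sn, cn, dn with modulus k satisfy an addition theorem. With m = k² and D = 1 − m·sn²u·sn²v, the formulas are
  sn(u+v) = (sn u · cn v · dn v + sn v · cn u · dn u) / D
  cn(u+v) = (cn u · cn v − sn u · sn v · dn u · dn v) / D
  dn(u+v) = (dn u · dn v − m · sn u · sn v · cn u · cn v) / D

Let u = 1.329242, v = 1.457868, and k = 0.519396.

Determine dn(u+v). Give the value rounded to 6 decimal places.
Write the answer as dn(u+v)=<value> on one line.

sn u = 0.9505453763140743, cn u = 0.3105857169412897, dn u = 0.8696269101801316
sn v = 0.9791541481301385, cn v = 0.2031185717740819, dn v = 0.86102138686379
m = k² = 0.269772204816
D = 1 − m·sn²u·sn²v = 0.7663073545186778
dn(u+v) = (dn u·dn v − m·sn u·sn v·cn u·cn v)/D = 0.7329274754947127/0.7663073545186778 = 0.956440612468177

dn(u+v)=0.956441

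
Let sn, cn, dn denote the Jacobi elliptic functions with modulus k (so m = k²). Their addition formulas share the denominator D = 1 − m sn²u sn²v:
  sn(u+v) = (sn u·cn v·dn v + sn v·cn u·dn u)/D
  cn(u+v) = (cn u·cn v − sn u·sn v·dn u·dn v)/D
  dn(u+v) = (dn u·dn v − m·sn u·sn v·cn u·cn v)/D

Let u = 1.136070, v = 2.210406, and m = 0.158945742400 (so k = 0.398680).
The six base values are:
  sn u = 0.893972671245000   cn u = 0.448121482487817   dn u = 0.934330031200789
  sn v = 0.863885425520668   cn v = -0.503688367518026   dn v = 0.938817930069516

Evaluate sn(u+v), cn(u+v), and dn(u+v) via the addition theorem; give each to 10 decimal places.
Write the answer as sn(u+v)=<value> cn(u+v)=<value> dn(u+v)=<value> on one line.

sn(u+v)=-0.0674229782 cn(u+v)=-0.9977244820 dn(u+v)=0.9996386623

m = k² = 0.1589457424
D = 1 − m·sn²u·sn²v = 0.9051997071998708
sn(u+v) = (sn u·cn v·dn v + sn v·cn u·dn u)/D = -0.06103126016061046/0.9051997071998708 = -0.06742297823913743
cn(u+v) = (cn u·cn v − sn u·sn v·dn u·dn v)/D = -0.9031399089830654/0.9051997071998708 = -0.9977244820116247
dn(u+v) = (dn u·dn v − m·sn u·sn v·cn u·cn v)/D = 0.9048726244473688/0.9051997071998708 = 0.9996386623306432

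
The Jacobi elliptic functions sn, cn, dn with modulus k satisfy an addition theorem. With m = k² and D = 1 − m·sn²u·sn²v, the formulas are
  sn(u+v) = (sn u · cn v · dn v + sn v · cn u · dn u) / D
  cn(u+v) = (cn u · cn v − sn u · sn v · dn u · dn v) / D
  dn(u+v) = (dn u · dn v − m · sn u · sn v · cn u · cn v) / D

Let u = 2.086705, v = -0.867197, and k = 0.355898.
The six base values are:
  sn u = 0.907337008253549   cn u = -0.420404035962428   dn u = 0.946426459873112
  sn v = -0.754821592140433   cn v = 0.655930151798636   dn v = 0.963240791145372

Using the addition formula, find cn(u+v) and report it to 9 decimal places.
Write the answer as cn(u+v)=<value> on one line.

cn(u+v)=0.370623370

m = k² = 0.126663386404
D = 1 − m·sn²u·sn²v = 0.9405876165884439
cn(u+v) = (cn u·cn v − sn u·sn v·dn u·dn v)/D = 0.3486037526117056/0.9405876165884439 = 0.37062337039489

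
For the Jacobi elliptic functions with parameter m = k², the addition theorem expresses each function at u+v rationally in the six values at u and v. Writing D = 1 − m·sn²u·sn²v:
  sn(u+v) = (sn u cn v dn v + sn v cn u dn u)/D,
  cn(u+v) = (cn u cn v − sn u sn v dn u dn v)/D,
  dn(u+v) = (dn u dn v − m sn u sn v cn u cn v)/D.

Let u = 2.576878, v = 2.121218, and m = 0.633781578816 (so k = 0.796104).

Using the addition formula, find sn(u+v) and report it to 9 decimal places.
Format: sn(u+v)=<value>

sn u = 0.9325719918098608, cn u = -0.3609840440958421, dn u = 0.6699299733638331
sn v = 0.9967321592182591, cn v = -0.08077748931544566, dn v = 0.6085670445791121
m = k² = 0.633781578816
D = 1 − m·sn²u·sn²v = 0.4524027104895404
sn(u+v) = (sn u·cn v·dn v + sn v·cn u·dn u)/D = -0.2868876129276975/0.4524027104895404 = -0.6341421177986739

sn(u+v)=-0.634142118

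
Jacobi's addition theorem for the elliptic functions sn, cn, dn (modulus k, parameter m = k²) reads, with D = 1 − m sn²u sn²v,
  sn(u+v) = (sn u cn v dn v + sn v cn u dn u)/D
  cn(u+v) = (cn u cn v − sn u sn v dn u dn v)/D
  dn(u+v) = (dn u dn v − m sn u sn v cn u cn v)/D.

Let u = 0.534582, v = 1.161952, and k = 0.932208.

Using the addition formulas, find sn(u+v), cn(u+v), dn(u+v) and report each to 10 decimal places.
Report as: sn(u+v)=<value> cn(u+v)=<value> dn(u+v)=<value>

sn u = 0.4915646222391909, cn u = 0.8708411004097369, dn u = 0.8888282559455167
sn v = 0.8359872164105107, cn v = 0.5487489170815793, dn v = 0.6266336525823597
m = k² = 0.869011755264
D = 1 − m·sn²u·sn²v = 0.8532472789036295
sn(u+v) = (sn u·cn v·dn v + sn v·cn u·dn u)/D = 0.8161093025331513/0.8532472789036295 = 0.9564745446147825
cn(u+v) = (cn u·cn v − sn u·sn v·dn u·dn v)/D = 0.2489910144469101/0.8532472789036295 = 0.2918157732267817
dn(u+v) = (dn u·dn v − m·sn u·sn v·cn u·cn v)/D = 0.3863148993210083/0.8532472789036295 = 0.4527584310815492

sn(u+v)=0.9564745446 cn(u+v)=0.2918157732 dn(u+v)=0.4527584311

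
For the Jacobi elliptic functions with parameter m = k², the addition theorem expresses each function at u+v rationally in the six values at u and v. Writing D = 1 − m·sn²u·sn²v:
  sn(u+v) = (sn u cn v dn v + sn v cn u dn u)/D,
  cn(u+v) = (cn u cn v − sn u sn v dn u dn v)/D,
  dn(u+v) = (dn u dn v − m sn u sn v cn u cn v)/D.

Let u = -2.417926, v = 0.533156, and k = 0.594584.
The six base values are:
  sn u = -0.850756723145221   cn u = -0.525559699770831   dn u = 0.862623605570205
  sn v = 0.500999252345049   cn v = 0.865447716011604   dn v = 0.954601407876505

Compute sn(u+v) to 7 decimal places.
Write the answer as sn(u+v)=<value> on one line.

m = k² = 0.353530133056
D = 1 − m·sn²u·sn²v = 0.9357739265189187
sn(u+v) = (sn u·cn v·dn v + sn v·cn u·dn u)/D = -0.9299922623351538/0.9357739265189187 = -0.9938215160522021

sn(u+v)=-0.9938215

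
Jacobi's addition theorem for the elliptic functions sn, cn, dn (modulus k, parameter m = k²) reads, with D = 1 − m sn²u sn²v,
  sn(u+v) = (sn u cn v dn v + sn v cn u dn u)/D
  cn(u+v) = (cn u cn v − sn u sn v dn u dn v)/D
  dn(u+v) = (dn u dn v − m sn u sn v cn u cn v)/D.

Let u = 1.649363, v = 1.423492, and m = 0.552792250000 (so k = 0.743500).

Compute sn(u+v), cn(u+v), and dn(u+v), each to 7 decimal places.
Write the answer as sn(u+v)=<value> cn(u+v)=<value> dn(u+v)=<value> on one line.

sn(u+v)=0.6429560 cn(u+v)=-0.7659032 dn(u+v)=0.8783393

sn u = 0.9856428006194645, cn u = 0.1688439207878639, dn u = 0.680416710912228
sn v = 0.9472172336463311, cn v = 0.3205924395293684, dn v = 0.7099461020732762
m = k² = 0.55279225
D = 1 − m·sn²u·sn²v = 0.5181629005364329
sn(u+v) = (sn u·cn v·dn v + sn v·cn u·dn u)/D = 0.3331559241036756/0.5181629005364329 = 0.6429559579791855
cn(u+v) = (cn u·cn v − sn u·sn v·dn u·dn v)/D = -0.3968625980449092/0.5181629005364329 = -0.7659031506000402
dn(u+v) = (dn u·dn v − m·sn u·sn v·cn u·cn v)/D = 0.4551228331788805/0.5181629005364329 = 0.8783392881036262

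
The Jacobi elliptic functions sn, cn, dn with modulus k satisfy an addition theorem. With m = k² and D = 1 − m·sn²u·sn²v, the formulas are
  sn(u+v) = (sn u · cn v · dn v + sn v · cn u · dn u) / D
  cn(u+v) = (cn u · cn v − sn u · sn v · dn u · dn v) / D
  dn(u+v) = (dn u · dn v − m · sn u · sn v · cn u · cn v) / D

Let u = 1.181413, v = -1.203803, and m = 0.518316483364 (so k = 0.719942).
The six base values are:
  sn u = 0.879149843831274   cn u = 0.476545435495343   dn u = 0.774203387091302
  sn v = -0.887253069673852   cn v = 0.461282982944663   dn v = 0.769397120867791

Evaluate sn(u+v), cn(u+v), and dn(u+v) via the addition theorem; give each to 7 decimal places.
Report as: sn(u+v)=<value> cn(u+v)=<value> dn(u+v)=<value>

m = k² = 0.518316483364
D = 1 − m·sn²u·sn²v = 0.6846332895160224
sn(u+v) = (sn u·cn v·dn v + sn v·cn u·dn u)/D = -0.01532699502112122/0.6846332895160224 = -0.02238716004002099
cn(u+v) = (cn u·cn v − sn u·sn v·dn u·dn v)/D = 0.6844617040690825/0.6846332895160224 = 0.9997493761265083
dn(u+v) = (dn u·dn v − m·sn u·sn v·cn u·cn v)/D = 0.684544359319478/0.6846332895160224 = 0.9998701053572675

sn(u+v)=-0.0223872 cn(u+v)=0.9997494 dn(u+v)=0.9998701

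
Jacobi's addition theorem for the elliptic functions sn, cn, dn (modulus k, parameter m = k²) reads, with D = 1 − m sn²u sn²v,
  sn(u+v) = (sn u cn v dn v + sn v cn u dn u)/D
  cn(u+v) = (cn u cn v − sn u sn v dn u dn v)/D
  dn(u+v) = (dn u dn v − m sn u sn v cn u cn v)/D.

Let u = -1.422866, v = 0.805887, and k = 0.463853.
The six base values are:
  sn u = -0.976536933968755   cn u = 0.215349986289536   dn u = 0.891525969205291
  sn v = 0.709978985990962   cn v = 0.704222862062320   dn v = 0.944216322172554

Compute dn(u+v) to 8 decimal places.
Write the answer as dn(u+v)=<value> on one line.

m = k² = 0.215159605609
D = 1 − m·sn²u·sn²v = 0.8965741554559247
dn(u+v) = (dn u·dn v − m·sn u·sn v·cn u·cn v)/D = 0.8644163551298049/0.8965741554559247 = 0.9641325816381948

dn(u+v)=0.96413258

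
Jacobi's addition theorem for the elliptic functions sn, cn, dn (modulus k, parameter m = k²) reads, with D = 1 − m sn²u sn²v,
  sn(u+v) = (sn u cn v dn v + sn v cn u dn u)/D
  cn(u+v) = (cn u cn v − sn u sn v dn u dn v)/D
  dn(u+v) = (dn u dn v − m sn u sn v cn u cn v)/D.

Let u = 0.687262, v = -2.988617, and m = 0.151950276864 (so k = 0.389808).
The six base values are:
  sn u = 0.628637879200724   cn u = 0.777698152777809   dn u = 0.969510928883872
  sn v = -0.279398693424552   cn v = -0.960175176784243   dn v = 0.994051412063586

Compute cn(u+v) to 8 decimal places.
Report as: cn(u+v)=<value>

cn(u+v)=-0.58017356

m = k² = 0.151950276864
D = 1 − m·sn²u·sn²v = 0.9953123915325407
cn(u+v) = (cn u·cn v − sn u·sn v·dn u·dn v)/D = -0.5774539362217975/0.9953123915325407 = -0.5801735627270328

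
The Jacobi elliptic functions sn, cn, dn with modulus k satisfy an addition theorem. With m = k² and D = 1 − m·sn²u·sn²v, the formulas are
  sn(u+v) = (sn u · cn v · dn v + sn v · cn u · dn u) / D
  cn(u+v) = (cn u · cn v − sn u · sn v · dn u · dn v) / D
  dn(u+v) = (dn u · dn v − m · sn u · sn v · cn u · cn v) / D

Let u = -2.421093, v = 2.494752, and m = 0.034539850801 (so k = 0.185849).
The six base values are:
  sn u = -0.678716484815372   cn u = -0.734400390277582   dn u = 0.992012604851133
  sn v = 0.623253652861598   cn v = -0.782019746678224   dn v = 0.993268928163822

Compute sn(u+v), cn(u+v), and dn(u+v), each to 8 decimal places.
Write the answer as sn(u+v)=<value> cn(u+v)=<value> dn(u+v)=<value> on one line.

sn(u+v)=0.07359012 cn(u+v)=0.99728857 dn(u+v)=0.99990647

m = k² = 0.034539850801
D = 1 − m·sn²u·sn²v = 0.9938194529412735
sn(u+v) = (sn u·cn v·dn v + sn v·cn u·dn u)/D = 0.07313529102603669/0.9938194529412735 = 0.07359011821472002
cn(u+v) = (cn u·cn v − sn u·sn v·dn u·dn v)/D = 0.9911247823816278/0.9938194529412735 = 0.9972885713278497
dn(u+v) = (dn u·dn v − m·sn u·sn v·cn u·cn v)/D = 0.9937265012564157/0.9938194529412735 = 0.9999064702501217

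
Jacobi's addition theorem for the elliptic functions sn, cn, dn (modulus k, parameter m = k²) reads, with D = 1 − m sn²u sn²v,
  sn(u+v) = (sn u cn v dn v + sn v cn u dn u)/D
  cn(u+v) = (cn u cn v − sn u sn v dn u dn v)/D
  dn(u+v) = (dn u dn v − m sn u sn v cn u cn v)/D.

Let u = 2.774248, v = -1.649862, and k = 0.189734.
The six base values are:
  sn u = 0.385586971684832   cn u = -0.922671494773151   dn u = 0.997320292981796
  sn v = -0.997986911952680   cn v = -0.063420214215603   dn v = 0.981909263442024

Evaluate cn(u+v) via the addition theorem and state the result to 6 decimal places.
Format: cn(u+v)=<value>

cn(u+v)=0.437686

m = k² = 0.035998990756
D = 1 − m·sn²u·sn²v = 0.9946692941366339
cn(u+v) = (cn u·cn v − sn u·sn v·dn u·dn v)/D = 0.4353527398225794/0.9946692941366339 = 0.4376859146943534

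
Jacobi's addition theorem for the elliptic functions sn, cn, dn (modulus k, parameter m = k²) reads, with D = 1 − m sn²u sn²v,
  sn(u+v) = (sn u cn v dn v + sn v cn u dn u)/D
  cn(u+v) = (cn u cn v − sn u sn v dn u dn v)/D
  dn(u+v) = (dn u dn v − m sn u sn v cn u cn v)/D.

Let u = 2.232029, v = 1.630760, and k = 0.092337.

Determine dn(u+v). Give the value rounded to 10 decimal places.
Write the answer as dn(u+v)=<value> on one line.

sn u = 0.7927874415548162, cn u = -0.6094982137077753, dn u = 0.9973170162484339
sn v = 0.9984123210015052, cn v = -0.05632794397443706, dn v = 0.995741397365452
m = k² = 0.008526121569
D = 1 − m·sn²u·sn²v = 0.9946582334010178
dn(u+v) = (dn u·dn v − m·sn u·sn v·cn u·cn v)/D = 0.992838145501676/0.9946582334010178 = 0.9981701374017501

dn(u+v)=0.9981701374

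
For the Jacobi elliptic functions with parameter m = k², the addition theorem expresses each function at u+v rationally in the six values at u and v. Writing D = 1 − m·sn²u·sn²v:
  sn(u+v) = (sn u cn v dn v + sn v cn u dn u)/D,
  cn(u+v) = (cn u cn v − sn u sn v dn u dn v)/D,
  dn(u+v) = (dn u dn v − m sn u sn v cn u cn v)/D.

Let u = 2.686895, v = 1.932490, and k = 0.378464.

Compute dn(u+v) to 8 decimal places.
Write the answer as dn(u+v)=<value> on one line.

sn u = 0.5421411129855194, cn u = -0.8402874589155918, dn u = 0.9787240676827477
sn v = 0.9614272230001615, cn v = -0.2750594388022299, dn v = 0.9314514644231564
m = k² = 0.143234999296
D = 1 − m·sn²u·sn²v = 0.9610859290394667
dn(u+v) = (dn u·dn v − m·sn u·sn v·cn u·cn v)/D = 0.8943782756012839/0.9610859290394667 = 0.9305913743791337

dn(u+v)=0.93059137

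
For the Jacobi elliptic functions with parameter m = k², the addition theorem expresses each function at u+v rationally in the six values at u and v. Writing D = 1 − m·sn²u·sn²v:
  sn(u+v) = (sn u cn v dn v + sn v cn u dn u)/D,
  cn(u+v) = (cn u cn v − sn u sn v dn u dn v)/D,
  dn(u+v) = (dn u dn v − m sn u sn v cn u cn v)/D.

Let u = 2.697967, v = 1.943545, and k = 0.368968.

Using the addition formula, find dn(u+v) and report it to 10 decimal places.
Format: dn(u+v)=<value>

sn u = 0.5276840865720486, cn u = -0.8494407011549556, dn u = 0.980863128944056
sn v = 0.9573241173234511, cn v = -0.2890164950152072, dn v = 0.9355395467309926
m = k² = 0.136137385024
D = 1 − m·sn²u·sn²v = 0.9652589133152456
dn(u+v) = (dn u·dn v − m·sn u·sn v·cn u·cn v)/D = 0.9007526064907058/0.9652589133152456 = 0.933172016404398

dn(u+v)=0.9331720164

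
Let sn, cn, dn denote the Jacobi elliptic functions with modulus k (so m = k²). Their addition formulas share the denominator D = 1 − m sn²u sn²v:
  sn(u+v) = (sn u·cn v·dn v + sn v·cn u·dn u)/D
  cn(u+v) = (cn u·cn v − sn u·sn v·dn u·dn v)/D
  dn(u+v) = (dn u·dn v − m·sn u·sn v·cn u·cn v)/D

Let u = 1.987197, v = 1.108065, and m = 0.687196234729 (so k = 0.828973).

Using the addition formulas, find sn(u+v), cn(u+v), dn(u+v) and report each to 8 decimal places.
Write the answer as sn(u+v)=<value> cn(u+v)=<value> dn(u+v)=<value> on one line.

sn(u+v)=0.79635990 cn(u+v)=-0.60482304 dn(u+v)=0.75112426

sn u = 0.9992391212275405, cn u = 0.03900228978422386, dn u = 0.5602223785989376
sn v = 0.8344720252623809, cn v = 0.5510503053755622, dn v = 0.7221324856565232
m = k² = 0.687196234729
D = 1 − m·sn²u·sn²v = 0.5222032483368766
sn(u+v) = (sn u·cn v·dn v + sn v·cn u·dn u)/D = 0.415861725906034/0.5222032483368766 = 0.7963598986227657
cn(u+v) = (cn u·cn v − sn u·sn v·dn u·dn v)/D = -0.3158405570854387/0.5222032483368766 = -0.6048230417779554
dn(u+v) = (dn u·dn v − m·sn u·sn v·cn u·cn v)/D = 0.3922395258928955/0.5222032483368766 = 0.7511242550522384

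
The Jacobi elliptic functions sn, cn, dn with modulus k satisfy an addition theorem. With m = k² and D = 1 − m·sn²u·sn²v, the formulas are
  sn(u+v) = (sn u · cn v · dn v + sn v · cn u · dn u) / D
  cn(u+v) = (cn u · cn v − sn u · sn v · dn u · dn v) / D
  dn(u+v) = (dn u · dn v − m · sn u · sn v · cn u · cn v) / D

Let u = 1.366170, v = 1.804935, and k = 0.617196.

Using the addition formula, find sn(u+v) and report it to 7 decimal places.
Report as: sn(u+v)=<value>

sn u = 0.9503207631349901, cn u = 0.3112723038667751, dn u = 0.8099244798461551
sn v = 0.999494391737971, cn v = -0.03179561108617509, dn v = 0.7870541301752886
m = k² = 0.380930902416
D = 1 − m·sn²u·sn²v = 0.6563254561800576
sn(u+v) = (sn u·cn v·dn v + sn v·cn u·dn u)/D = 0.2281979406576866/0.6563254561800576 = 0.3476902175726099

sn(u+v)=0.3476902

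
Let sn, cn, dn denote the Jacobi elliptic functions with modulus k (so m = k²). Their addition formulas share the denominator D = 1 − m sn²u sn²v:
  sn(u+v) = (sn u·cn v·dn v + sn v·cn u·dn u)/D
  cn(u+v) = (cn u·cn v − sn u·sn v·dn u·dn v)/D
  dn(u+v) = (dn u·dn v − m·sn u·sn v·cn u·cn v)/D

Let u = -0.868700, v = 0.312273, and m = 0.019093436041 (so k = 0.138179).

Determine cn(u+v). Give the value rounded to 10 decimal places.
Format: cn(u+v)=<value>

cn(u+v)=0.8494195917

sn u = -0.7623311987823362, cn u = 0.6471871007391033, dn u = 0.9944364592448845
sn v = 0.3071320726330136, cn v = 0.9516669007379364, dn v = 0.9990990511842225
m = k² = 0.019093436041
D = 1 − m·sn²u·sn²v = 0.9989533009752679
cn(u+v) = (cn u·cn v − sn u·sn v·dn u·dn v)/D = 0.84853050500861/0.9989533009752679 = 0.849419591666796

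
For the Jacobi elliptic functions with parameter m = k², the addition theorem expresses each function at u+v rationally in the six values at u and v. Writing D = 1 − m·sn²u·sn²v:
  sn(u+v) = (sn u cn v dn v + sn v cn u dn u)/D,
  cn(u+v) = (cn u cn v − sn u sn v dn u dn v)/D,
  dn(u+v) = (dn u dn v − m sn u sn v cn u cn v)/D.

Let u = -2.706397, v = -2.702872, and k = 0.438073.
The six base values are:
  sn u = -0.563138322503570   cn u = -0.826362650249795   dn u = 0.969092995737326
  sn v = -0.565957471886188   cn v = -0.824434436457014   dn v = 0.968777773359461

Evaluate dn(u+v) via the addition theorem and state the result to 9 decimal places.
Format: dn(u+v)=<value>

dn(u+v)=0.915002865

m = k² = 0.191907953329
D = 1 − m·sn²u·sn²v = 0.9805064590252905
dn(u+v) = (dn u·dn v − m·sn u·sn v·cn u·cn v)/D = 0.8971662191931626/0.9805064590252905 = 0.915002865034693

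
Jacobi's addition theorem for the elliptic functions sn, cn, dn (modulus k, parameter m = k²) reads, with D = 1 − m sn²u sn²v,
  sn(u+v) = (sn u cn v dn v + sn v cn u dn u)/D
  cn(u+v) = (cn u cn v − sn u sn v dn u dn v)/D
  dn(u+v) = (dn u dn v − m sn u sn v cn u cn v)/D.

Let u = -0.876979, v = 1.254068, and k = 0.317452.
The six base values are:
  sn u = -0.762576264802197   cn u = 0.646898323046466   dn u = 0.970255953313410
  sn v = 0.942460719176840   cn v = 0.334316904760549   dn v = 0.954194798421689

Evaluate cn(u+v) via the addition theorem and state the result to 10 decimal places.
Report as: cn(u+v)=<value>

m = k² = 0.100775772304
D = 1 − m·sn²u·sn²v = 0.9479465859393737
cn(u+v) = (cn u·cn v − sn u·sn v·dn u·dn v)/D = 0.8816492905921954/0.9479465859393737 = 0.9300622035771345

cn(u+v)=0.9300622036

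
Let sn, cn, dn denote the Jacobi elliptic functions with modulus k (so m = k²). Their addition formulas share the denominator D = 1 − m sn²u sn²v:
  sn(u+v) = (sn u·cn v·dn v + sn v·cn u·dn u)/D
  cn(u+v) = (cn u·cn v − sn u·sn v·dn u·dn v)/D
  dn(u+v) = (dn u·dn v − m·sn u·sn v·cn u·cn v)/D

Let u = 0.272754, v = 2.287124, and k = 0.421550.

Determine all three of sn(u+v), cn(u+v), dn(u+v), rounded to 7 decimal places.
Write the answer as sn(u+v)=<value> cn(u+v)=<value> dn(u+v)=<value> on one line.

sn u = 0.2688147399132818, cn u = 0.9631918996780209, dn u = 0.9935586733637902
sn v = 0.8333723973198333, cn v = -0.5527119026992218, dn v = 0.9362598971023372
m = k² = 0.1777044025
D = 1 − m·sn²u·sn²v = 0.9910816899190228
sn(u+v) = (sn u·cn v·dn v + sn v·cn u·dn u)/D = 0.6584203191295652/0.9910816899190228 = 0.6643451552246536
cn(u+v) = (cn u·cn v − sn u·sn v·dn u·dn v)/D = -0.7407601497448871/0.9910816899190228 = -0.7474259259147564
dn(u+v) = (dn u·dn v − m·sn u·sn v·cn u·cn v)/D = 0.9514226087104277/0.9910816899190228 = 0.9599840440883985

sn(u+v)=0.6643452 cn(u+v)=-0.7474259 dn(u+v)=0.9599840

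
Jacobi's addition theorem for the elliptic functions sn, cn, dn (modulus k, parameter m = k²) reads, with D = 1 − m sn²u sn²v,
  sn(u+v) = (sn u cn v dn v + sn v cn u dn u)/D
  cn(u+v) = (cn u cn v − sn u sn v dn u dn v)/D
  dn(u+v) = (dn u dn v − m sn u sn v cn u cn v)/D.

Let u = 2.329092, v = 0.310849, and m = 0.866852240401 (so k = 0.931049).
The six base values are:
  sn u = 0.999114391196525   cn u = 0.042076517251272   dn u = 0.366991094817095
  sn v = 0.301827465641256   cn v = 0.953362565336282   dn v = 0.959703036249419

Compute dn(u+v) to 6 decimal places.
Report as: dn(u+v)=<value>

dn(u+v)=0.370959

m = k² = 0.866852240401
D = 1 − m·sn²u·sn²v = 0.9211697290499249
dn(u+v) = (dn u·dn v − m·sn u·sn v·cn u·cn v)/D = 0.3417162971578117/0.9211697290499249 = 0.3709591038236251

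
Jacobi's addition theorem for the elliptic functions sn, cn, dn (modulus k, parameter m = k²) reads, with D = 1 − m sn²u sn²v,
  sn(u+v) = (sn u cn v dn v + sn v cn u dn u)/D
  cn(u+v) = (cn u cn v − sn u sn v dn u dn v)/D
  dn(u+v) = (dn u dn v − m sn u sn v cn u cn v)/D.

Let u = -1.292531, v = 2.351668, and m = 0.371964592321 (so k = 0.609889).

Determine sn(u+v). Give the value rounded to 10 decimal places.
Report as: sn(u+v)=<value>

sn u = -0.9308078929599471, cn u = 0.3655087774643226, dn u = 0.8232427571702098
sn v = 0.8870465362907001, cn v = -0.4616800217192333, dn v = 0.8410226401117321
m = k² = 0.371964592321
D = 1 − m·sn²u·sn²v = 0.746420276254695
sn(u+v) = (sn u·cn v·dn v + sn v·cn u·dn u)/D = 0.6283316869282201/0.746420276254695 = 0.8417934331593902

sn(u+v)=0.8417934332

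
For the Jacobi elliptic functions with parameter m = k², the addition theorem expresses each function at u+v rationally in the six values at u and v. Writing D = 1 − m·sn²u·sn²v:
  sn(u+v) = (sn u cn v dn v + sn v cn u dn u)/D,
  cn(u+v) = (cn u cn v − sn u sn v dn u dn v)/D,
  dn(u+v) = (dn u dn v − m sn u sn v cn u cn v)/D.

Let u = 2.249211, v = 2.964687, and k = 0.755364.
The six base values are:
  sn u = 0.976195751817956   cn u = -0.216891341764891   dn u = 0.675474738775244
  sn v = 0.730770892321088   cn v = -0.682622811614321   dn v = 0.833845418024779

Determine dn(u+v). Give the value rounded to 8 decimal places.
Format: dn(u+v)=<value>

m = k² = 0.570574772496
D = 1 − m·sn²u·sn²v = 0.7096319196766772
dn(u+v) = (dn u·dn v − m·sn u·sn v·cn u·cn v)/D = 0.5029781017912139/0.7096319196766772 = 0.7087873133164317

dn(u+v)=0.70878731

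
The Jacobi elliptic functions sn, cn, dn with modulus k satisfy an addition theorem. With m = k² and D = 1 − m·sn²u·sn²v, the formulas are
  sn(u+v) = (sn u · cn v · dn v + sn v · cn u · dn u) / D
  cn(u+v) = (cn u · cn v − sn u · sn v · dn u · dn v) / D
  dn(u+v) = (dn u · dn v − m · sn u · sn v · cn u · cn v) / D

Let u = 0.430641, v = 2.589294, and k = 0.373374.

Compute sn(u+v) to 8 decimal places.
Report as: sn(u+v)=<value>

sn u = 0.4158297489824476, cn u = 0.9094424774889254, dn u = 0.9878736392957249
sn v = 0.6169785928043616, cn v = -0.7869799336839217, dn v = 0.9731045862210631
m = k² = 0.139408143876
D = 1 − m·sn²u·sn²v = 0.9908238723092579
sn(u+v) = (sn u·cn v·dn v + sn v·cn u·dn u)/D = 0.2358542066594389/0.9908238723092579 = 0.2380384781300703

sn(u+v)=0.23803848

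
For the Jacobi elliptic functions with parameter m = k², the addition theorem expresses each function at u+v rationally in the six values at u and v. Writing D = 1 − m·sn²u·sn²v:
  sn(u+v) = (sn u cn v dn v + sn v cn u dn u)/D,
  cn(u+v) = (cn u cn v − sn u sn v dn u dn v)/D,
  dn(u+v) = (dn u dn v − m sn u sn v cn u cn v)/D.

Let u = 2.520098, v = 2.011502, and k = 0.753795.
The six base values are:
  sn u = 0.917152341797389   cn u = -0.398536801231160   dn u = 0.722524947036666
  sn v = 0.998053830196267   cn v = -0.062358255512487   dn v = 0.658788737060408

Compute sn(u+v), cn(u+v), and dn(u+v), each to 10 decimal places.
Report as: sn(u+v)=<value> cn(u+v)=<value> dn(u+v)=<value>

m = k² = 0.568206902025
D = 1 − m·sn²u·sn²v = 0.5239008624787318
sn(u+v) = (sn u·cn v·dn v + sn v·cn u·dn u)/D = -0.3250698348683024/0.5239008624787318 = -0.6204796711543853
cn(u+v) = (cn u·cn v − sn u·sn v·dn u·dn v)/D = -0.41085486021788/0.5239008624787318 = -0.7842225307169808
dn(u+v) = (dn u·dn v − m·sn u·sn v·cn u·cn v)/D = 0.463065291814517/0.5239008624787318 = 0.8838796134513245

sn(u+v)=-0.6204796712 cn(u+v)=-0.7842225307 dn(u+v)=0.8838796135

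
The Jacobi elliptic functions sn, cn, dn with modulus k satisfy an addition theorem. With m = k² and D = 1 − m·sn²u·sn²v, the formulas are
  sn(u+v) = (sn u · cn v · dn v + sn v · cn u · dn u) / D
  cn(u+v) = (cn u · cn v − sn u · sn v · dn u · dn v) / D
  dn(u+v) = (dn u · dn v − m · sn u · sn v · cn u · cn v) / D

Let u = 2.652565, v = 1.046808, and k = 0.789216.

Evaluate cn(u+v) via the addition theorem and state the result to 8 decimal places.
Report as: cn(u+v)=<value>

cn(u+v)=-0.96912372

sn u = 0.9066812092349907, cn u = -0.4218165298090806, dn u = 0.6985437813878897
sn v = 0.8145922899623295, cn v = 0.5800339655002353, dn v = 0.7659591295697235
m = k² = 0.622861894656
D = 1 − m·sn²u·sn²v = 0.6602326966946938
cn(u+v) = (cn u·cn v − sn u·sn v·dn u·dn v)/D = -0.6398471694835596/0.6602326966946938 = -0.9691237236307898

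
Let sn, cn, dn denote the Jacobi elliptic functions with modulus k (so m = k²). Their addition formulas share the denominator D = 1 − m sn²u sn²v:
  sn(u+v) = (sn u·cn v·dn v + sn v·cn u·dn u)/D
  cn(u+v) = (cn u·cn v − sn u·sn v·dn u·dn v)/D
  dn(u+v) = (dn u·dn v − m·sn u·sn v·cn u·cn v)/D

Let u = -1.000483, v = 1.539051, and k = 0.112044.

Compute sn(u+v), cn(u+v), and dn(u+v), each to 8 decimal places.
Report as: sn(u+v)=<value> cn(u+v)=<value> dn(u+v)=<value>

sn u = -0.8408055410519525, cn u = 0.5413372720738278, dn u = 0.9955526105865458
sn v = 0.9993347048022326, cn v = 0.03647119106684818, dn v = 0.993711648593412
m = k² = 0.012553857936
D = 1 − m·sn²u·sn²v = 0.9911368055066221
sn(u+v) = (sn u·cn v·dn v + sn v·cn u·dn u)/D = 0.5080988409437635/0.9911368055066221 = 0.5126424910474871
cn(u+v) = (cn u·cn v − sn u·sn v·dn u·dn v)/D = 0.8509922062283977/0.9911368055066221 = 0.8586021642021566
dn(u+v) = (dn u·dn v − m·sn u·sn v·cn u·cn v)/D = 0.9895004838929092/0.9911368055066221 = 0.998349045656844

sn(u+v)=0.51264249 cn(u+v)=0.85860216 dn(u+v)=0.99834905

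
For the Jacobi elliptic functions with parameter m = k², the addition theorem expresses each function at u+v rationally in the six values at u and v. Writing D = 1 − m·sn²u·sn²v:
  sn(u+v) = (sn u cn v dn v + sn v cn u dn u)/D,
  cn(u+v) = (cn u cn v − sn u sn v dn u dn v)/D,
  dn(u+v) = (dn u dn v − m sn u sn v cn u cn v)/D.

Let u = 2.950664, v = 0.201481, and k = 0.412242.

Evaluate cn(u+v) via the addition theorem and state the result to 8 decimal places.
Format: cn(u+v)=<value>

cn(u+v)=-0.99058367

sn u = 0.3314290698638505, cn u = -0.9434801384497624, dn u = 0.9906222898302602
sn v = 0.1998955202498352, cn v = 0.9798172181504302, dn v = 0.9965988971209558
m = k² = 0.169943466564
D = 1 − m·sn²u·sn²v = 0.9992540807899797
cn(u+v) = (cn u·cn v − sn u·sn v·dn u·dn v)/D = -0.9898447725100452/0.9992540807899797 = -0.990583667897062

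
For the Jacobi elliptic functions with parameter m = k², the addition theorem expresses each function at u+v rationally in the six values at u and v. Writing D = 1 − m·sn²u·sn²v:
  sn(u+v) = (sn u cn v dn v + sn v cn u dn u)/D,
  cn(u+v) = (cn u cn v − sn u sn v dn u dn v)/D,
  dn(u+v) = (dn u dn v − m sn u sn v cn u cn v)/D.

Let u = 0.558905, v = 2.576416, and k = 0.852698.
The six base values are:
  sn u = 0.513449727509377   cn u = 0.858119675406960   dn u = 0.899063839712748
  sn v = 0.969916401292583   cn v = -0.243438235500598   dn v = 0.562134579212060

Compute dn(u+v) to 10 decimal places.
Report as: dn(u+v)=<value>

m = k² = 0.727093879204
D = 1 − m·sn²u·sn²v = 0.8196754111073369
dn(u+v) = (dn u·dn v − m·sn u·sn v·cn u·cn v)/D = 0.5810362405976826/0.8196754111073369 = 0.7088613769842555

dn(u+v)=0.7088613770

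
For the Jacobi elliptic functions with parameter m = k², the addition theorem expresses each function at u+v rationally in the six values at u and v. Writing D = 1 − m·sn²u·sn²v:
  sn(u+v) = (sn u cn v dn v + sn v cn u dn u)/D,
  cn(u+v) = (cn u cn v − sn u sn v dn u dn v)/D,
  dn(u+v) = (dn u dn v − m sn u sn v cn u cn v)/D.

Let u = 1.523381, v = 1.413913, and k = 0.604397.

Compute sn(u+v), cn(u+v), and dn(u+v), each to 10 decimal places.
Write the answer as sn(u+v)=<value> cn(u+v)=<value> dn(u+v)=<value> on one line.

sn u = 0.9830328026999079, cn u = 0.1834298471240816, dn u = 0.8043601137005174
sn v = 0.9629718472341264, cn v = 0.2696019685285965, dn v = 0.813176406247406
m = k² = 0.365295733609
D = 1 − m·sn²u·sn²v = 0.6726534251119931
sn(u+v) = (sn u·cn v·dn v + sn v·cn u·dn u)/D = 0.357594557810455/0.6726534251119931 = 0.5316178353673252
cn(u+v) = (cn u·cn v − sn u·sn v·dn u·dn v)/D = -0.569726919268557/0.6726534251119931 = -0.8469843429009532
dn(u+v) = (dn u·dn v − m·sn u·sn v·cn u·cn v)/D = 0.6369857549242115/0.6726534251119931 = 0.9469746694862319

sn(u+v)=0.5316178354 cn(u+v)=-0.8469843429 dn(u+v)=0.9469746695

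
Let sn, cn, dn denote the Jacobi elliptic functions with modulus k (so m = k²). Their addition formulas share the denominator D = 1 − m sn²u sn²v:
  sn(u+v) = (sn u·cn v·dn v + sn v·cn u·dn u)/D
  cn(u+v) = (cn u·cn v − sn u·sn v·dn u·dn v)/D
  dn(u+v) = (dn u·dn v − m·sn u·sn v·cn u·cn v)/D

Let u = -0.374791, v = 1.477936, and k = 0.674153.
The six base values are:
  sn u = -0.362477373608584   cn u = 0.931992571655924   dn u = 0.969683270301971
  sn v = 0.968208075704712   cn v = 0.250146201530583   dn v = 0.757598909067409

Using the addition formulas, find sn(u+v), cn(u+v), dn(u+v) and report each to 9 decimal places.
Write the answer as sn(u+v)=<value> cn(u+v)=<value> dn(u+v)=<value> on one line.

m = k² = 0.454482267409
D = 1 − m·sn²u·sn²v = 0.9440221583510141
sn(u+v) = (sn u·cn v·dn v + sn v·cn u·dn u)/D = 0.806312782802225/0.9440221583510141 = 0.8541248483093499
cn(u+v) = (cn u·cn v − sn u·sn v·dn u·dn v)/D = 0.4909557329815379/0.9440221583510141 = 0.5200680181481362
dn(u+v) = (dn u·dn v − m·sn u·sn v·cn u·cn v)/D = 0.7718164264211333/0.9440221583510141 = 0.8175829556472658

sn(u+v)=0.854124848 cn(u+v)=0.520068018 dn(u+v)=0.817582956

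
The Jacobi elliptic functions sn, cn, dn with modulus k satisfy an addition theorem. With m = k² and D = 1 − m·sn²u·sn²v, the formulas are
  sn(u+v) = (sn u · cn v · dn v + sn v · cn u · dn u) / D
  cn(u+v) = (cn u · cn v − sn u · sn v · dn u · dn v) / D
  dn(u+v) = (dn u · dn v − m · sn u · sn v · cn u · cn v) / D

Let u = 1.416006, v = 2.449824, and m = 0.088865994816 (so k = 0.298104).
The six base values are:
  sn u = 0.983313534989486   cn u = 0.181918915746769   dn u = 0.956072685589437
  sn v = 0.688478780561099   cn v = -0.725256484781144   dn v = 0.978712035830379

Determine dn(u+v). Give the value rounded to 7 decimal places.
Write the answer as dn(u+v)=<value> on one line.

m = k² = 0.088865994816
D = 1 − m·sn²u·sn²v = 0.9592712801186713
dn(u+v) = (dn u·dn v − m·sn u·sn v·cn u·cn v)/D = 0.943657416250236/0.9592712801186713 = 0.9837232030270898

dn(u+v)=0.9837232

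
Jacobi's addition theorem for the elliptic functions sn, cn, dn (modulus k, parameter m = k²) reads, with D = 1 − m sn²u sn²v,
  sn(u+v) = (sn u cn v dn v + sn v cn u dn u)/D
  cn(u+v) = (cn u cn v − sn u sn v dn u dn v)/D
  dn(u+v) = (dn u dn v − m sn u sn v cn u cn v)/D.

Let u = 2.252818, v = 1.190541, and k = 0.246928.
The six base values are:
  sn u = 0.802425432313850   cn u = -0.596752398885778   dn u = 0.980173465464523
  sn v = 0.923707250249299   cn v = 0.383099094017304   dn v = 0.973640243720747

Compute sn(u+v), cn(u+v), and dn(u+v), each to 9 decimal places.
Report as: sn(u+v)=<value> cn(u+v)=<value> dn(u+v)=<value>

m = k² = 0.060973437184
D = 1 − m·sn²u·sn²v = 0.9665020097088472
sn(u+v) = (sn u·cn v·dn v + sn v·cn u·dn u)/D = -0.2409904013683864/0.9665020097088472 = -0.2493428869754583
cn(u+v) = (cn u·cn v − sn u·sn v·dn u·dn v)/D = -0.9359752994708486/0.9665020097088472 = -0.9684152646023006
dn(u+v) = (dn u·dn v − m·sn u·sn v·cn u·cn v)/D = 0.9646683464572743/0.9665020097088472 = 0.9981027838192232

sn(u+v)=-0.249342887 cn(u+v)=-0.968415265 dn(u+v)=0.998102784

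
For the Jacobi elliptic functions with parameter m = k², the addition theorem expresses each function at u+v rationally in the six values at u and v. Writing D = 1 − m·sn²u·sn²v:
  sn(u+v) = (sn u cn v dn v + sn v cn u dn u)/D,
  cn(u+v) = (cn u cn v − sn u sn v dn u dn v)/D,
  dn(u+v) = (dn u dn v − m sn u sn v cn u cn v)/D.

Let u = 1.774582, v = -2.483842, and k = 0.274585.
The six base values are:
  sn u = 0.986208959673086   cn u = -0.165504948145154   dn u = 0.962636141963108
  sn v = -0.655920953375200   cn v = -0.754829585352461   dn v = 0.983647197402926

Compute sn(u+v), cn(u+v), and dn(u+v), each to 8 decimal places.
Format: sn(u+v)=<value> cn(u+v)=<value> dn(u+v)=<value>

sn(u+v)=-0.64819465 cn(u+v)=0.76147468 dn(u+v)=0.98403329

m = k² = 0.075396922225
D = 1 − m·sn²u·sn²v = 0.9684503522500338
sn(u+v) = (sn u·cn v·dn v + sn v·cn u·dn u)/D = -0.6277443401252262/0.9684503522500338 = -0.6481946531040712
cn(u+v) = (cn u·cn v − sn u·sn v·dn u·dn v)/D = 0.7374504242414936/0.9684503522500338 = 0.761474682236575
dn(u+v) = (dn u·dn v − m·sn u·sn v·cn u·cn v)/D = 0.952987382227993/0.9684503522500338 = 0.9840332857682222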